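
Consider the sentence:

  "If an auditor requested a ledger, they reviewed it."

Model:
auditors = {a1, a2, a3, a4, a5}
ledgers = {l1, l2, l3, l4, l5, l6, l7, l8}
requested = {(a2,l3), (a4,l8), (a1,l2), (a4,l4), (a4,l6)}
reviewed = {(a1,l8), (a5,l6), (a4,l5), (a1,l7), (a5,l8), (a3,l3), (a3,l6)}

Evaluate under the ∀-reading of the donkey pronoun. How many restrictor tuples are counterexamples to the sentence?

"it" takes "a ledger" as antecedent — a donkey pronoun bound across the clause boundary.
Strong reading: for every (a,l) with requested(a,l), reviewed(a,l).
Restrictor pairs: (a1,l2) ✗  (a2,l3) ✗  (a4,l4) ✗  (a4,l6) ✗  (a4,l8) ✗
Counterexamples (restrictor pairs failing the scope): 5.

5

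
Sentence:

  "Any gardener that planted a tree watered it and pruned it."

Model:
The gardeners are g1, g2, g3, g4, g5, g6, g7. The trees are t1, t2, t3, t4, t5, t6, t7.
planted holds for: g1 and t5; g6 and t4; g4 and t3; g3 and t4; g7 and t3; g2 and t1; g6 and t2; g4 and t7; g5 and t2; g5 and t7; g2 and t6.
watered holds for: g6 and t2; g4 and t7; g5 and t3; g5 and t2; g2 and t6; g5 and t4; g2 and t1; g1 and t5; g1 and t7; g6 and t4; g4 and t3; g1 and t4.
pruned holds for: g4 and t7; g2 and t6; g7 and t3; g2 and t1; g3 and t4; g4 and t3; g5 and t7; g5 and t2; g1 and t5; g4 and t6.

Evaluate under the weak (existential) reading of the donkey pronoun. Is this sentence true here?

False

"it" takes "a tree" as antecedent — a donkey pronoun bound across the clause boundary.
Weak reading: every gardener g with some planted-tree has at least one planted-tree t such that watered(g,t) ∧ pruned(g,t).
Per gardener: g1:✓  g2:✓  g3:✗  g4:✓  g5:✓  g6:✗  g7:✗
g3 has no witness among its planted-trees.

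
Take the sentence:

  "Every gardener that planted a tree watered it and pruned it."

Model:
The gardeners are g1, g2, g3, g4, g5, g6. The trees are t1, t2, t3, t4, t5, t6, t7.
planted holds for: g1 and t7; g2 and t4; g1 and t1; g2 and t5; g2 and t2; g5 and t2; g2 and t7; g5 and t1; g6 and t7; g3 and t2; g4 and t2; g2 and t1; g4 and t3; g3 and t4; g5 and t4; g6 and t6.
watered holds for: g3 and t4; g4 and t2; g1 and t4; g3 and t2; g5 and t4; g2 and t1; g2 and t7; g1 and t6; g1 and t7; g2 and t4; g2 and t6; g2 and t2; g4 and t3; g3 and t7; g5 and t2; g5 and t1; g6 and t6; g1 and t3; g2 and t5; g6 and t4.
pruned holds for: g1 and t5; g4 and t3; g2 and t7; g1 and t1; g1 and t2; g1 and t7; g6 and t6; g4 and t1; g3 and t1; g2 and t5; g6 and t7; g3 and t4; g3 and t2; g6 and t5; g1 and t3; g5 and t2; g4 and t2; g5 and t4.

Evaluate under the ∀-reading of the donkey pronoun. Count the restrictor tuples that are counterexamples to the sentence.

"it" takes "a tree" as antecedent — a donkey pronoun bound across the clause boundary.
Strong reading: for every (g,t) with planted(g,t), watered(g,t) ∧ pruned(g,t).
Restrictor pairs: (g1,t1) ✗  (g1,t7) ✓  (g2,t1) ✗  (g2,t2) ✗  (g2,t4) ✗  (g2,t5) ✓  (g2,t7) ✓  (g3,t2) ✓  (g3,t4) ✓  (g4,t2) ✓  (g4,t3) ✓  (g5,t1) ✗  (g5,t2) ✓  (g5,t4) ✓  (g6,t6) ✓  (g6,t7) ✗
Counterexamples (restrictor pairs failing the scope): 6.

6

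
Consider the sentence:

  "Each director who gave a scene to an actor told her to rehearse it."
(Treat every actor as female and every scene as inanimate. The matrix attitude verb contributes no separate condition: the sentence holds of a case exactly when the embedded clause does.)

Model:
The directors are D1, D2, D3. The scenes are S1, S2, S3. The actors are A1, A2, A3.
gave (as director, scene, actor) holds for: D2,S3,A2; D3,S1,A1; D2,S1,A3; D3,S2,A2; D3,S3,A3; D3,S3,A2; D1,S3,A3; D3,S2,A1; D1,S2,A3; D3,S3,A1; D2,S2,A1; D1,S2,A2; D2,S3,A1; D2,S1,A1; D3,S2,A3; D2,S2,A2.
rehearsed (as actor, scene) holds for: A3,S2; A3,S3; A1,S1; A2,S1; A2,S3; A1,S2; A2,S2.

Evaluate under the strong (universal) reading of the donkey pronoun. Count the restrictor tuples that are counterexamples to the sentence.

"her" takes "an actor" as antecedent and "it" takes "a scene"; both are donkey pronouns co-varying with the restrictor.
Strong reading: for every (d,s,a) with gave(d,s,a), rehearsed(a,s).
Restrictor triples: (D1,S2,A2)→rehearsed(A2,S2) ✓  (D1,S2,A3)→rehearsed(A3,S2) ✓  (D1,S3,A3)→rehearsed(A3,S3) ✓  (D2,S1,A1)→rehearsed(A1,S1) ✓  (D2,S1,A3)→rehearsed(A3,S1) ✗  (D2,S2,A1)→rehearsed(A1,S2) ✓  (D2,S2,A2)→rehearsed(A2,S2) ✓  (D2,S3,A1)→rehearsed(A1,S3) ✗  (D2,S3,A2)→rehearsed(A2,S3) ✓  (D3,S1,A1)→rehearsed(A1,S1) ✓  (D3,S2,A1)→rehearsed(A1,S2) ✓  (D3,S2,A2)→rehearsed(A2,S2) ✓  (D3,S2,A3)→rehearsed(A3,S2) ✓  (D3,S3,A1)→rehearsed(A1,S3) ✗  (D3,S3,A2)→rehearsed(A2,S3) ✓  (D3,S3,A3)→rehearsed(A3,S3) ✓
Counterexamples (restrictor triples failing the scope): 3.

3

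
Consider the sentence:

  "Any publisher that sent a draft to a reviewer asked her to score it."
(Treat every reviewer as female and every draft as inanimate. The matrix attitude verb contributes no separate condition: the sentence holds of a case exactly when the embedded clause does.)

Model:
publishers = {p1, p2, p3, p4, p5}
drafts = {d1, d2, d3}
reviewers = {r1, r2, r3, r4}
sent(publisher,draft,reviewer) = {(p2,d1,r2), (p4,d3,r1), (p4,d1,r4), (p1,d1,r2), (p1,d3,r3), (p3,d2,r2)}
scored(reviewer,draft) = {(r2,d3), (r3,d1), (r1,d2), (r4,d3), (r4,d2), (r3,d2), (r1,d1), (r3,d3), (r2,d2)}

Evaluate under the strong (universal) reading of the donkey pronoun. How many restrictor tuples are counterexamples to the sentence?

4

"her" takes "a reviewer" as antecedent and "it" takes "a draft"; both are donkey pronouns co-varying with the restrictor.
Strong reading: for every (p,d,r) with sent(p,d,r), scored(r,d).
Restrictor triples: (p1,d1,r2)→scored(r2,d1) ✗  (p1,d3,r3)→scored(r3,d3) ✓  (p2,d1,r2)→scored(r2,d1) ✗  (p3,d2,r2)→scored(r2,d2) ✓  (p4,d1,r4)→scored(r4,d1) ✗  (p4,d3,r1)→scored(r1,d3) ✗
Counterexamples (restrictor triples failing the scope): 4.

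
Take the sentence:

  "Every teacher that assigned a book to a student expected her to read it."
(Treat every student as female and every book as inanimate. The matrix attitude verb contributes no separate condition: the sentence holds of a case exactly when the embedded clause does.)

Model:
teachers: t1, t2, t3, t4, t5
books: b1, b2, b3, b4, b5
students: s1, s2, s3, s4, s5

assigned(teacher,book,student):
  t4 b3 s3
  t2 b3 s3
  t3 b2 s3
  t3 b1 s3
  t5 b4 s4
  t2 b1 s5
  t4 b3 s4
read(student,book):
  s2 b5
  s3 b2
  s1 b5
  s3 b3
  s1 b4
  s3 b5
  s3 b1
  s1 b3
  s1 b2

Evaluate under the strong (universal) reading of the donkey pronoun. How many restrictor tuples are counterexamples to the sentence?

3

"her" takes "a student" as antecedent and "it" takes "a book"; both are donkey pronouns co-varying with the restrictor.
Strong reading: for every (t,b,s) with assigned(t,b,s), read(s,b).
Restrictor triples: (t2,b1,s5)→read(s5,b1) ✗  (t2,b3,s3)→read(s3,b3) ✓  (t3,b1,s3)→read(s3,b1) ✓  (t3,b2,s3)→read(s3,b2) ✓  (t4,b3,s3)→read(s3,b3) ✓  (t4,b3,s4)→read(s4,b3) ✗  (t5,b4,s4)→read(s4,b4) ✗
Counterexamples (restrictor triples failing the scope): 3.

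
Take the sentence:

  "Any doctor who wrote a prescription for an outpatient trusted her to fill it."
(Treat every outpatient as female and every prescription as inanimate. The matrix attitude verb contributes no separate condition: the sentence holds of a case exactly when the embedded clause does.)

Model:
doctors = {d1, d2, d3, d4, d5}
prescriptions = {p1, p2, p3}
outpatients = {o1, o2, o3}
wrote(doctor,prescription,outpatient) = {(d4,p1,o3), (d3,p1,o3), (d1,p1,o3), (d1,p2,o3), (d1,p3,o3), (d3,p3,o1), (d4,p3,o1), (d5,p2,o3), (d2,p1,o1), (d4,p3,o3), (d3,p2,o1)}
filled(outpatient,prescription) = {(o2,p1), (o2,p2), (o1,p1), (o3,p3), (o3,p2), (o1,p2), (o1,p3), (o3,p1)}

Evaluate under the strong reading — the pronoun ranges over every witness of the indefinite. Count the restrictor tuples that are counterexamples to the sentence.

"her" takes "an outpatient" as antecedent and "it" takes "a prescription"; both are donkey pronouns co-varying with the restrictor.
Strong reading: for every (d,p,o) with wrote(d,p,o), filled(o,p).
Restrictor triples: (d1,p1,o3)→filled(o3,p1) ✓  (d1,p2,o3)→filled(o3,p2) ✓  (d1,p3,o3)→filled(o3,p3) ✓  (d2,p1,o1)→filled(o1,p1) ✓  (d3,p1,o3)→filled(o3,p1) ✓  (d3,p2,o1)→filled(o1,p2) ✓  (d3,p3,o1)→filled(o1,p3) ✓  (d4,p1,o3)→filled(o3,p1) ✓  (d4,p3,o1)→filled(o1,p3) ✓  (d4,p3,o3)→filled(o3,p3) ✓  (d5,p2,o3)→filled(o3,p2) ✓
Counterexamples (restrictor triples failing the scope): 0.

0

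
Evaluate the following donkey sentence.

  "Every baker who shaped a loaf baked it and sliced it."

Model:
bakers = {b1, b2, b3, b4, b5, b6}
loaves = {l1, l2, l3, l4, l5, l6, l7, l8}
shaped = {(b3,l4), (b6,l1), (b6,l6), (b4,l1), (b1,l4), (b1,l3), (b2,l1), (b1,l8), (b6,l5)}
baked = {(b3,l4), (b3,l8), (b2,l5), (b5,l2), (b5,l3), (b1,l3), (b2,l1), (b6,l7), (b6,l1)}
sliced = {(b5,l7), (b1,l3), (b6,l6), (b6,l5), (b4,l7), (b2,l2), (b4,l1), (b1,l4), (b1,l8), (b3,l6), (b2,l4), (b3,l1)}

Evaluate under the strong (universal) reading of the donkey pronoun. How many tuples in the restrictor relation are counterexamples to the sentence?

"it" takes "a loaf" as antecedent — a donkey pronoun bound across the clause boundary.
Strong reading: for every (b,l) with shaped(b,l), baked(b,l) ∧ sliced(b,l).
Restrictor pairs: (b1,l3) ✓  (b1,l4) ✗  (b1,l8) ✗  (b2,l1) ✗  (b3,l4) ✗  (b4,l1) ✗  (b6,l1) ✗  (b6,l5) ✗  (b6,l6) ✗
Counterexamples (restrictor pairs failing the scope): 8.

8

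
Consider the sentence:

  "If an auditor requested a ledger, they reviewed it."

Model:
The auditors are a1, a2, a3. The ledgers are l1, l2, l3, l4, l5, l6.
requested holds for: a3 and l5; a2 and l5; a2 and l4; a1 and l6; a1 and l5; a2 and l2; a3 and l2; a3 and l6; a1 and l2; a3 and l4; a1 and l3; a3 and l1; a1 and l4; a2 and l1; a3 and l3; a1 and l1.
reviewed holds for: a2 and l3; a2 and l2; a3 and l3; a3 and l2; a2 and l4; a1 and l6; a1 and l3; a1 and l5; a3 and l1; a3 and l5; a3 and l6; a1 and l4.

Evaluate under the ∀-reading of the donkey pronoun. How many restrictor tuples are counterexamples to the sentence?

"it" takes "a ledger" as antecedent — a donkey pronoun bound across the clause boundary.
Strong reading: for every (a,l) with requested(a,l), reviewed(a,l).
Restrictor pairs: (a1,l1) ✗  (a1,l2) ✗  (a1,l3) ✓  (a1,l4) ✓  (a1,l5) ✓  (a1,l6) ✓  (a2,l1) ✗  (a2,l2) ✓  (a2,l4) ✓  (a2,l5) ✗  (a3,l1) ✓  (a3,l2) ✓  (a3,l3) ✓  (a3,l4) ✗  (a3,l5) ✓  (a3,l6) ✓
Counterexamples (restrictor pairs failing the scope): 5.

5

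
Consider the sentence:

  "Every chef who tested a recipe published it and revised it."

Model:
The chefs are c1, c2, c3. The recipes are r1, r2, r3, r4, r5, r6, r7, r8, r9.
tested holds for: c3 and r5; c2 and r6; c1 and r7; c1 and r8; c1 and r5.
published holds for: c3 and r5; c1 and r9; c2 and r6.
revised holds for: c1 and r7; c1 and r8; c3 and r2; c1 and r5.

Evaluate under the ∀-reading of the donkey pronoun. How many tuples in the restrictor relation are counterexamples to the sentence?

5

"it" takes "a recipe" as antecedent — a donkey pronoun bound across the clause boundary.
Strong reading: for every (c,r) with tested(c,r), published(c,r) ∧ revised(c,r).
Restrictor pairs: (c1,r5) ✗  (c1,r7) ✗  (c1,r8) ✗  (c2,r6) ✗  (c3,r5) ✗
Counterexamples (restrictor pairs failing the scope): 5.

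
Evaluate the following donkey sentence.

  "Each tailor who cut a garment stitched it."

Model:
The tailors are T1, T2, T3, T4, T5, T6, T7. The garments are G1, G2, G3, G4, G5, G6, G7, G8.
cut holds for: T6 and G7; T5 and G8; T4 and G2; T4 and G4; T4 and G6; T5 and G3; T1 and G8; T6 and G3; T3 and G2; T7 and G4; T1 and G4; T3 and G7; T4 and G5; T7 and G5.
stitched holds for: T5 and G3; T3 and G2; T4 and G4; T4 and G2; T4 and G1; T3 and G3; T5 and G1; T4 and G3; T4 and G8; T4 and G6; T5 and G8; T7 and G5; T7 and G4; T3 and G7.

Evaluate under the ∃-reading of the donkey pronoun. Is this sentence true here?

"it" takes "a garment" as antecedent — a donkey pronoun bound across the clause boundary.
Weak reading: every tailor t with some cut-garment has at least one cut-garment g such that stitched(t,g).
Per tailor: T1:✗  T3:✓  T4:✓  T5:✓  T6:✗  T7:✓
T1 has no witness among its cut-garments.

False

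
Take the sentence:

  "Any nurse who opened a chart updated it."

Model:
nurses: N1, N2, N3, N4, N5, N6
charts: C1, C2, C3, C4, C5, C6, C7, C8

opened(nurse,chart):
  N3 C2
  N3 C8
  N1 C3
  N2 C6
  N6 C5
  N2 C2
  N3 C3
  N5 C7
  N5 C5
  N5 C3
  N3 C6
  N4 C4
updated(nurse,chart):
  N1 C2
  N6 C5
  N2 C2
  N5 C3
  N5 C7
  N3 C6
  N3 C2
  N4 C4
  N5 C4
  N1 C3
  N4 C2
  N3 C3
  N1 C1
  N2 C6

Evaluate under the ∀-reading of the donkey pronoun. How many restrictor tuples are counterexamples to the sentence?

"it" takes "a chart" as antecedent — a donkey pronoun bound across the clause boundary.
Strong reading: for every (n,c) with opened(n,c), updated(n,c).
Restrictor pairs: (N1,C3) ✓  (N2,C2) ✓  (N2,C6) ✓  (N3,C2) ✓  (N3,C3) ✓  (N3,C6) ✓  (N3,C8) ✗  (N4,C4) ✓  (N5,C3) ✓  (N5,C5) ✗  (N5,C7) ✓  (N6,C5) ✓
Counterexamples (restrictor pairs failing the scope): 2.

2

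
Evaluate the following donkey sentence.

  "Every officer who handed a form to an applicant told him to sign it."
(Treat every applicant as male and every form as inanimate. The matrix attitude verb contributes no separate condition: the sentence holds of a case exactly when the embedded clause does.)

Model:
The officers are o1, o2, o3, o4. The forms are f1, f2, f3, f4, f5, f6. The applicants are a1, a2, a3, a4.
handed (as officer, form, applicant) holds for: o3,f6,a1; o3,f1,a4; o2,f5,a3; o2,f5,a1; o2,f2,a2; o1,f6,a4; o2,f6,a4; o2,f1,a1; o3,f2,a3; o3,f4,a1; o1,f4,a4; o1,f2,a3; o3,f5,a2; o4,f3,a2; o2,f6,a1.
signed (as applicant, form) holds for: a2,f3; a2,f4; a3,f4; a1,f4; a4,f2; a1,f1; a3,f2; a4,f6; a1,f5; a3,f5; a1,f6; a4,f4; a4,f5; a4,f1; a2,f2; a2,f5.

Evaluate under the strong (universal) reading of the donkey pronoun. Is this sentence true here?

"him" takes "an applicant" as antecedent and "it" takes "a form"; both are donkey pronouns co-varying with the restrictor.
Strong reading: for every (o,f,a) with handed(o,f,a), signed(a,f).
Restrictor triples: (o1,f2,a3)→signed(a3,f2) ✓  (o1,f4,a4)→signed(a4,f4) ✓  (o1,f6,a4)→signed(a4,f6) ✓  (o2,f1,a1)→signed(a1,f1) ✓  (o2,f2,a2)→signed(a2,f2) ✓  (o2,f5,a1)→signed(a1,f5) ✓  (o2,f5,a3)→signed(a3,f5) ✓  (o2,f6,a1)→signed(a1,f6) ✓  (o2,f6,a4)→signed(a4,f6) ✓  (o3,f1,a4)→signed(a4,f1) ✓  (o3,f2,a3)→signed(a3,f2) ✓  (o3,f4,a1)→signed(a1,f4) ✓  (o3,f5,a2)→signed(a2,f5) ✓  (o3,f6,a1)→signed(a1,f6) ✓  (o4,f3,a2)→signed(a2,f3) ✓
Every restrictor triple satisfies the scope.

True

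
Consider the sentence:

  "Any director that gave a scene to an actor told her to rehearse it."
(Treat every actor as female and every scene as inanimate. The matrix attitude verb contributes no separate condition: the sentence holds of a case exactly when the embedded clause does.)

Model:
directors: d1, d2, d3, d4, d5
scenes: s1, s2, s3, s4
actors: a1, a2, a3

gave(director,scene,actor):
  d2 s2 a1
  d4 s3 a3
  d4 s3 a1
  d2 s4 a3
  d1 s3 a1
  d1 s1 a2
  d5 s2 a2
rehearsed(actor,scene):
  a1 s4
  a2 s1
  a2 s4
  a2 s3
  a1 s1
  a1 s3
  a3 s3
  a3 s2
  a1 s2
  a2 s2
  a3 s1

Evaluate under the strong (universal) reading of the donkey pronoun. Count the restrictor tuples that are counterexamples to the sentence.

1

"her" takes "an actor" as antecedent and "it" takes "a scene"; both are donkey pronouns co-varying with the restrictor.
Strong reading: for every (d,s,a) with gave(d,s,a), rehearsed(a,s).
Restrictor triples: (d1,s1,a2)→rehearsed(a2,s1) ✓  (d1,s3,a1)→rehearsed(a1,s3) ✓  (d2,s2,a1)→rehearsed(a1,s2) ✓  (d2,s4,a3)→rehearsed(a3,s4) ✗  (d4,s3,a1)→rehearsed(a1,s3) ✓  (d4,s3,a3)→rehearsed(a3,s3) ✓  (d5,s2,a2)→rehearsed(a2,s2) ✓
Counterexamples (restrictor triples failing the scope): 1.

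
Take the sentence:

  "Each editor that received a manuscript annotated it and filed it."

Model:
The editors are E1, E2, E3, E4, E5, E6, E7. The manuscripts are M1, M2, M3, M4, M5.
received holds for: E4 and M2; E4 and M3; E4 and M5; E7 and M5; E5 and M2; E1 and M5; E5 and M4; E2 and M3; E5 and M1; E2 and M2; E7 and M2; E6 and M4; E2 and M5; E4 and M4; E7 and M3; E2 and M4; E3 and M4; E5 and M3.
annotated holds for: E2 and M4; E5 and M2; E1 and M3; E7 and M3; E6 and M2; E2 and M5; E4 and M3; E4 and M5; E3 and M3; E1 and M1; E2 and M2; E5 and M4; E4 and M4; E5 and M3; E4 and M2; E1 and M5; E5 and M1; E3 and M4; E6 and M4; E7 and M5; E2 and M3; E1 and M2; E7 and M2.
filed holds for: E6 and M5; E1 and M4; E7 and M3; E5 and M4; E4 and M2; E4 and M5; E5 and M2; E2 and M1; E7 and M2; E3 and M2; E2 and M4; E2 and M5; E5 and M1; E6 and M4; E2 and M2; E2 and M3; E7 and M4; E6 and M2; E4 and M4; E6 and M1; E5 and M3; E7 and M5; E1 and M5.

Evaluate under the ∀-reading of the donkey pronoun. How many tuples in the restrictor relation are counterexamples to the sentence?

2

"it" takes "a manuscript" as antecedent — a donkey pronoun bound across the clause boundary.
Strong reading: for every (e,m) with received(e,m), annotated(e,m) ∧ filed(e,m).
Restrictor pairs: (E1,M5) ✓  (E2,M2) ✓  (E2,M3) ✓  (E2,M4) ✓  (E2,M5) ✓  (E3,M4) ✗  (E4,M2) ✓  (E4,M3) ✗  (E4,M4) ✓  (E4,M5) ✓  (E5,M1) ✓  (E5,M2) ✓  (E5,M3) ✓  (E5,M4) ✓  (E6,M4) ✓  (E7,M2) ✓  (E7,M3) ✓  (E7,M5) ✓
Counterexamples (restrictor pairs failing the scope): 2.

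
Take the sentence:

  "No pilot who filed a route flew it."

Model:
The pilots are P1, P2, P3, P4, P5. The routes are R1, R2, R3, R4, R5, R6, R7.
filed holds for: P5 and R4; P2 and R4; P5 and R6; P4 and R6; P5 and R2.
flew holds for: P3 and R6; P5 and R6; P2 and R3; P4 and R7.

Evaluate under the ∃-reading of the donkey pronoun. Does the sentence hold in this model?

False

"it" takes "a route" as antecedent — a donkey pronoun bound across the clause boundary.
Truth condition: for no (p,r) with filed(p,r) does flew(p,r) hold.
Restrictor pairs — does the scope hold? (P2,R4):fails  (P4,R6):fails  (P5,R2):fails  (P5,R4):fails  (P5,R6):holds
Scope holds for 1 pair(s), so the sentence is false.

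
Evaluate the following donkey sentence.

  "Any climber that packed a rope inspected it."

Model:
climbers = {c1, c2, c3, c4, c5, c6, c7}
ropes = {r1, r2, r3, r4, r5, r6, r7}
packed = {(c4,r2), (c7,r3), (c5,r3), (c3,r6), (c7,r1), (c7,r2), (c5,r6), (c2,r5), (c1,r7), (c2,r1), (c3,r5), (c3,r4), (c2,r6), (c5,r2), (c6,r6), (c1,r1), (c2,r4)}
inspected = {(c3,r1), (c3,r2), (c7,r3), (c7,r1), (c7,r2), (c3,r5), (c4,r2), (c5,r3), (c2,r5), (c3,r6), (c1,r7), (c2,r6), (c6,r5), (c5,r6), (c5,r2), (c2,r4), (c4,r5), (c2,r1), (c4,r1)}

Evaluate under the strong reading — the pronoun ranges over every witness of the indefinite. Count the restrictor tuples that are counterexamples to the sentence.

3

"it" takes "a rope" as antecedent — a donkey pronoun bound across the clause boundary.
Strong reading: for every (c,r) with packed(c,r), inspected(c,r).
Restrictor pairs: (c1,r1) ✗  (c1,r7) ✓  (c2,r1) ✓  (c2,r4) ✓  (c2,r5) ✓  (c2,r6) ✓  (c3,r4) ✗  (c3,r5) ✓  (c3,r6) ✓  (c4,r2) ✓  (c5,r2) ✓  (c5,r3) ✓  (c5,r6) ✓  (c6,r6) ✗  (c7,r1) ✓  (c7,r2) ✓  (c7,r3) ✓
Counterexamples (restrictor pairs failing the scope): 3.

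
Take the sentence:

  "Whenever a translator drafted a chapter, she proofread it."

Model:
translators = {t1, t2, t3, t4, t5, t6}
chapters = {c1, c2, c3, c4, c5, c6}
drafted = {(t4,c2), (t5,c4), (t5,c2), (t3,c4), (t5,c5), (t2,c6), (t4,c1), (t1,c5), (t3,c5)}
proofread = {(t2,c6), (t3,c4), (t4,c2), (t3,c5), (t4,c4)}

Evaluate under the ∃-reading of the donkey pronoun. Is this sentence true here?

False

"it" takes "a chapter" as antecedent — a donkey pronoun bound across the clause boundary.
Weak reading: every translator t with some drafted-chapter has at least one drafted-chapter c such that proofread(t,c).
Per translator: t1:✗  t2:✓  t3:✓  t4:✓  t5:✗
t1 has no witness among its drafted-chapters.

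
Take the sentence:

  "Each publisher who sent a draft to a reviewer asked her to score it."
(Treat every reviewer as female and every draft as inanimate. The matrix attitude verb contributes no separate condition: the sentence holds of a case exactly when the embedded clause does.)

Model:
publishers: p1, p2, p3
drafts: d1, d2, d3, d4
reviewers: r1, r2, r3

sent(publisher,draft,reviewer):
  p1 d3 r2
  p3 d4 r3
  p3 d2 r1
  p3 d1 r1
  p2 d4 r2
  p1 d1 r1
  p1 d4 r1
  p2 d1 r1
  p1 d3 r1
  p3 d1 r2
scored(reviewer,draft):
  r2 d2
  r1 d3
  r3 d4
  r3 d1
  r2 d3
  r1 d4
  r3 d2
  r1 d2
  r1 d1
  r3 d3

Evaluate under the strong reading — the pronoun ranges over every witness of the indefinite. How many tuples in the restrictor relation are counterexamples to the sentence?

"her" takes "a reviewer" as antecedent and "it" takes "a draft"; both are donkey pronouns co-varying with the restrictor.
Strong reading: for every (p,d,r) with sent(p,d,r), scored(r,d).
Restrictor triples: (p1,d1,r1)→scored(r1,d1) ✓  (p1,d3,r1)→scored(r1,d3) ✓  (p1,d3,r2)→scored(r2,d3) ✓  (p1,d4,r1)→scored(r1,d4) ✓  (p2,d1,r1)→scored(r1,d1) ✓  (p2,d4,r2)→scored(r2,d4) ✗  (p3,d1,r1)→scored(r1,d1) ✓  (p3,d1,r2)→scored(r2,d1) ✗  (p3,d2,r1)→scored(r1,d2) ✓  (p3,d4,r3)→scored(r3,d4) ✓
Counterexamples (restrictor triples failing the scope): 2.

2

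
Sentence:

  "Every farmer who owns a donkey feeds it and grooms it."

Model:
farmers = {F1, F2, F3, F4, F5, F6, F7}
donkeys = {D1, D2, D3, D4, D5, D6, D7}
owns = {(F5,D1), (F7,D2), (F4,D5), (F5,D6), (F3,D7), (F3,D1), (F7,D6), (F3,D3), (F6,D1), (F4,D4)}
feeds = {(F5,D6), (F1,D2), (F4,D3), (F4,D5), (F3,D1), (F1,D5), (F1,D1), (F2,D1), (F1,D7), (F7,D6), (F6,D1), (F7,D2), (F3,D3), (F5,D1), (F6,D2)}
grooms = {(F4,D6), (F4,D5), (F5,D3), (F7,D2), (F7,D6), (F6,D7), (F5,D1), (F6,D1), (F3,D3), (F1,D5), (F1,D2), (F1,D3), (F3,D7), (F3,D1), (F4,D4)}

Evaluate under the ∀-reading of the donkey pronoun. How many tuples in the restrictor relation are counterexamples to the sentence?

"it" takes "a donkey" as antecedent — a donkey pronoun bound across the clause boundary.
Strong reading: for every (f,d) with owns(f,d), feeds(f,d) ∧ grooms(f,d).
Restrictor pairs: (F3,D1) ✓  (F3,D3) ✓  (F3,D7) ✗  (F4,D4) ✗  (F4,D5) ✓  (F5,D1) ✓  (F5,D6) ✗  (F6,D1) ✓  (F7,D2) ✓  (F7,D6) ✓
Counterexamples (restrictor pairs failing the scope): 3.

3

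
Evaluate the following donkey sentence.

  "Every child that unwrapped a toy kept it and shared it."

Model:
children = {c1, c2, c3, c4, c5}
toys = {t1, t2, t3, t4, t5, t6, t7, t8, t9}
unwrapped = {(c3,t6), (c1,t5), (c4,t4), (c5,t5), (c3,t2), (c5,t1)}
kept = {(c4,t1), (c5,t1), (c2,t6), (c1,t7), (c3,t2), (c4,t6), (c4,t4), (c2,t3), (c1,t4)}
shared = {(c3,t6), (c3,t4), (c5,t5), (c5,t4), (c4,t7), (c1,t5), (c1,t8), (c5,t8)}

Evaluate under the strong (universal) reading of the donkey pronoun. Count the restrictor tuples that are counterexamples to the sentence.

6

"it" takes "a toy" as antecedent — a donkey pronoun bound across the clause boundary.
Strong reading: for every (c,t) with unwrapped(c,t), kept(c,t) ∧ shared(c,t).
Restrictor pairs: (c1,t5) ✗  (c3,t2) ✗  (c3,t6) ✗  (c4,t4) ✗  (c5,t1) ✗  (c5,t5) ✗
Counterexamples (restrictor pairs failing the scope): 6.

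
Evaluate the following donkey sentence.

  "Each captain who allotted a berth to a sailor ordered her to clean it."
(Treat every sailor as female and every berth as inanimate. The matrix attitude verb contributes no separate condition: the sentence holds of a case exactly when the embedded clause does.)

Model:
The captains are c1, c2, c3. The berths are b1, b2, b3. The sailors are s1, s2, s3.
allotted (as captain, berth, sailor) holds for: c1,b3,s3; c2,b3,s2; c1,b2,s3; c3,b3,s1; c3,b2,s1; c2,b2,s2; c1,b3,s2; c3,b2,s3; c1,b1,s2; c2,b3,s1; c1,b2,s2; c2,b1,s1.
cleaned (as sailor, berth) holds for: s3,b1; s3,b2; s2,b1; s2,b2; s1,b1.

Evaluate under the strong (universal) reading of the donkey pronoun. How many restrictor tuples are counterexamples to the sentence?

"her" takes "a sailor" as antecedent and "it" takes "a berth"; both are donkey pronouns co-varying with the restrictor.
Strong reading: for every (c,b,s) with allotted(c,b,s), cleaned(s,b).
Restrictor triples: (c1,b1,s2)→cleaned(s2,b1) ✓  (c1,b2,s2)→cleaned(s2,b2) ✓  (c1,b2,s3)→cleaned(s3,b2) ✓  (c1,b3,s2)→cleaned(s2,b3) ✗  (c1,b3,s3)→cleaned(s3,b3) ✗  (c2,b1,s1)→cleaned(s1,b1) ✓  (c2,b2,s2)→cleaned(s2,b2) ✓  (c2,b3,s1)→cleaned(s1,b3) ✗  (c2,b3,s2)→cleaned(s2,b3) ✗  (c3,b2,s1)→cleaned(s1,b2) ✗  (c3,b2,s3)→cleaned(s3,b2) ✓  (c3,b3,s1)→cleaned(s1,b3) ✗
Counterexamples (restrictor triples failing the scope): 6.

6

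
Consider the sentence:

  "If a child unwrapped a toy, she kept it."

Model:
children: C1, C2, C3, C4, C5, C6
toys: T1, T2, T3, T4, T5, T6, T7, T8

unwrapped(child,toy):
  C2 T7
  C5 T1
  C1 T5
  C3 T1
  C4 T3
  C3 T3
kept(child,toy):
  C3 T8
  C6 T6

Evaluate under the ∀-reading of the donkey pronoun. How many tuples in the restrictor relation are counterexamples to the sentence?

"it" takes "a toy" as antecedent — a donkey pronoun bound across the clause boundary.
Strong reading: for every (c,t) with unwrapped(c,t), kept(c,t).
Restrictor pairs: (C1,T5) ✗  (C2,T7) ✗  (C3,T1) ✗  (C3,T3) ✗  (C4,T3) ✗  (C5,T1) ✗
Counterexamples (restrictor pairs failing the scope): 6.

6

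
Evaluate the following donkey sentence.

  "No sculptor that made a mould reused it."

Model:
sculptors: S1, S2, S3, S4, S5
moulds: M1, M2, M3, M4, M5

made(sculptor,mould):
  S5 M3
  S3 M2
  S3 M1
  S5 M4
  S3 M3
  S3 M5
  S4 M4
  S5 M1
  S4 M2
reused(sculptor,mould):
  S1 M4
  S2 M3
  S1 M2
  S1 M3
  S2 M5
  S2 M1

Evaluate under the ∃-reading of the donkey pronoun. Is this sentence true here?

"it" takes "a mould" as antecedent — a donkey pronoun bound across the clause boundary.
Truth condition: for no (s,m) with made(s,m) does reused(s,m) hold.
Restrictor pairs — does the scope hold? (S3,M1):fails  (S3,M2):fails  (S3,M3):fails  (S3,M5):fails  (S4,M2):fails  (S4,M4):fails  (S5,M1):fails  (S5,M3):fails  (S5,M4):fails
Scope holds for no restrictor pair, so the sentence is true.

True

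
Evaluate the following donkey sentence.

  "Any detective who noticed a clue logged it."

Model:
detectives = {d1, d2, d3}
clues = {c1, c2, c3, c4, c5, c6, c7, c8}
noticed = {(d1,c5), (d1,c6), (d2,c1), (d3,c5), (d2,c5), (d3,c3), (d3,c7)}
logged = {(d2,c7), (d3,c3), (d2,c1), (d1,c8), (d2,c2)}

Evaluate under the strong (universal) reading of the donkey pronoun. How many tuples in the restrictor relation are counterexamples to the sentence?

"it" takes "a clue" as antecedent — a donkey pronoun bound across the clause boundary.
Strong reading: for every (d,c) with noticed(d,c), logged(d,c).
Restrictor pairs: (d1,c5) ✗  (d1,c6) ✗  (d2,c1) ✓  (d2,c5) ✗  (d3,c3) ✓  (d3,c5) ✗  (d3,c7) ✗
Counterexamples (restrictor pairs failing the scope): 5.

5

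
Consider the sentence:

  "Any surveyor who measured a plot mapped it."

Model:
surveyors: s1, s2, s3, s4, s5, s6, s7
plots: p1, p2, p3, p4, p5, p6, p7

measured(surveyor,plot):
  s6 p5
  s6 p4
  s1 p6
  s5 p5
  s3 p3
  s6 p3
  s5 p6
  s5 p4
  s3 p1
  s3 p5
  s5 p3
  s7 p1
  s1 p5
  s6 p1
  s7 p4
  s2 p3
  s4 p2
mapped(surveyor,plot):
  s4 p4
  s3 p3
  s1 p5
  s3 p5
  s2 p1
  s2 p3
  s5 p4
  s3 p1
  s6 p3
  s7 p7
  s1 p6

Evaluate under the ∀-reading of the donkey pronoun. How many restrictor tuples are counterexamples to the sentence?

9

"it" takes "a plot" as antecedent — a donkey pronoun bound across the clause boundary.
Strong reading: for every (s,p) with measured(s,p), mapped(s,p).
Restrictor pairs: (s1,p5) ✓  (s1,p6) ✓  (s2,p3) ✓  (s3,p1) ✓  (s3,p3) ✓  (s3,p5) ✓  (s4,p2) ✗  (s5,p3) ✗  (s5,p4) ✓  (s5,p5) ✗  (s5,p6) ✗  (s6,p1) ✗  (s6,p3) ✓  (s6,p4) ✗  (s6,p5) ✗  (s7,p1) ✗  (s7,p4) ✗
Counterexamples (restrictor pairs failing the scope): 9.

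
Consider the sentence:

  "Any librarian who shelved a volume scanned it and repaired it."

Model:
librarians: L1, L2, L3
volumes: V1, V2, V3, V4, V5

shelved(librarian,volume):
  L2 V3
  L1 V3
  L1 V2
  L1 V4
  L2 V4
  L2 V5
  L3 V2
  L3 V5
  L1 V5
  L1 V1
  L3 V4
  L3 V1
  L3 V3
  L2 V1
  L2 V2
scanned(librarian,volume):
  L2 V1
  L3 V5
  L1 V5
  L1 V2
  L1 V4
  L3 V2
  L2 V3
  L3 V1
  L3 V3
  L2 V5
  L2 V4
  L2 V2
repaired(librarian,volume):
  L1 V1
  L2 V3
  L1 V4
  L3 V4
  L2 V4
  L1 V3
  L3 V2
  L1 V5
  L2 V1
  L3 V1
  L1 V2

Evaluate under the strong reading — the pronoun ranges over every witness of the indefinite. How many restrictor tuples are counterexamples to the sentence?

"it" takes "a volume" as antecedent — a donkey pronoun bound across the clause boundary.
Strong reading: for every (l,v) with shelved(l,v), scanned(l,v) ∧ repaired(l,v).
Restrictor pairs: (L1,V1) ✗  (L1,V2) ✓  (L1,V3) ✗  (L1,V4) ✓  (L1,V5) ✓  (L2,V1) ✓  (L2,V2) ✗  (L2,V3) ✓  (L2,V4) ✓  (L2,V5) ✗  (L3,V1) ✓  (L3,V2) ✓  (L3,V3) ✗  (L3,V4) ✗  (L3,V5) ✗
Counterexamples (restrictor pairs failing the scope): 7.

7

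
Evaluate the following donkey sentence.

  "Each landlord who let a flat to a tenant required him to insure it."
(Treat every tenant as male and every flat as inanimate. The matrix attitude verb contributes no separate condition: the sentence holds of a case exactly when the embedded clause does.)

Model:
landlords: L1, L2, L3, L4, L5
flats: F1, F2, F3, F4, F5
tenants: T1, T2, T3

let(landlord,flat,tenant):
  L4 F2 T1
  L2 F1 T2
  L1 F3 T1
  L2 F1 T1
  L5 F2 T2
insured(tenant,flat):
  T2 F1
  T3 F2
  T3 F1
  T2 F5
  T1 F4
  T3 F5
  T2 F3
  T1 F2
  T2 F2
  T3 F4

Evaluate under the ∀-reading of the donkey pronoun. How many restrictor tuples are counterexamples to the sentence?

"him" takes "a tenant" as antecedent and "it" takes "a flat"; both are donkey pronouns co-varying with the restrictor.
Strong reading: for every (l,f,t) with let(l,f,t), insured(t,f).
Restrictor triples: (L1,F3,T1)→insured(T1,F3) ✗  (L2,F1,T1)→insured(T1,F1) ✗  (L2,F1,T2)→insured(T2,F1) ✓  (L4,F2,T1)→insured(T1,F2) ✓  (L5,F2,T2)→insured(T2,F2) ✓
Counterexamples (restrictor triples failing the scope): 2.

2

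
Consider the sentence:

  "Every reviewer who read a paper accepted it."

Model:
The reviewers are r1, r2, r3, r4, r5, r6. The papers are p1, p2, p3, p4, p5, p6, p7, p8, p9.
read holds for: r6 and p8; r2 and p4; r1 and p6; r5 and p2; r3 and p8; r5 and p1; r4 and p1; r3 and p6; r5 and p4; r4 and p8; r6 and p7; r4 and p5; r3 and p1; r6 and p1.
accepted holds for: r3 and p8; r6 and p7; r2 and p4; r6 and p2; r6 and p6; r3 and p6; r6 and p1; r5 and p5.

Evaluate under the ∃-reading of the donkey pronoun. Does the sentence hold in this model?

False

"it" takes "a paper" as antecedent — a donkey pronoun bound across the clause boundary.
Weak reading: every reviewer r with some read-paper has at least one read-paper p such that accepted(r,p).
Per reviewer: r1:✗  r2:✓  r3:✓  r4:✗  r5:✗  r6:✓
r1 has no witness among its read-papers.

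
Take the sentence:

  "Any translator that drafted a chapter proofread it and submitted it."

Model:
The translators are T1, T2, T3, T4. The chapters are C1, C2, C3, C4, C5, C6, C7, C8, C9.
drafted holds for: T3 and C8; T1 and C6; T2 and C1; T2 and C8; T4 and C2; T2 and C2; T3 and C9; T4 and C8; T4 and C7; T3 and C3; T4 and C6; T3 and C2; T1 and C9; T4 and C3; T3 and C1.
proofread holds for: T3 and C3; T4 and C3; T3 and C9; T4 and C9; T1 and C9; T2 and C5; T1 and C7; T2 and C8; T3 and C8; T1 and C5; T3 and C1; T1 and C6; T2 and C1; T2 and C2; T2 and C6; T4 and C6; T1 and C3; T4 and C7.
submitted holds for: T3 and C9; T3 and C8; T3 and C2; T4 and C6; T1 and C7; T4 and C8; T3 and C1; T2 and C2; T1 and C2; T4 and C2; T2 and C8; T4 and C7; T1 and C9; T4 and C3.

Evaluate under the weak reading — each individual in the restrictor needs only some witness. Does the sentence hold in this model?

"it" takes "a chapter" as antecedent — a donkey pronoun bound across the clause boundary.
Weak reading: every translator t with some drafted-chapter has at least one drafted-chapter c such that proofread(t,c) ∧ submitted(t,c).
Per translator: T1:✓  T2:✓  T3:✓  T4:✓
Every translator in the restrictor has a witness.

True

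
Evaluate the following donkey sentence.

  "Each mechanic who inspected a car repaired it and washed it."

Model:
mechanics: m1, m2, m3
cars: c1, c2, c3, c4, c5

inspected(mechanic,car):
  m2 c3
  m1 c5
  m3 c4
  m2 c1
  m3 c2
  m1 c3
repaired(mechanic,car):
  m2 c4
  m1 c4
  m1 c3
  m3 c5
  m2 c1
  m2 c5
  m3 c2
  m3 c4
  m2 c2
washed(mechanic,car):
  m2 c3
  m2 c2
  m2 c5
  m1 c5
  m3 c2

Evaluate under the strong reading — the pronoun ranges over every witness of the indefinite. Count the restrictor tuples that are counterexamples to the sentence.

"it" takes "a car" as antecedent — a donkey pronoun bound across the clause boundary.
Strong reading: for every (m,c) with inspected(m,c), repaired(m,c) ∧ washed(m,c).
Restrictor pairs: (m1,c3) ✗  (m1,c5) ✗  (m2,c1) ✗  (m2,c3) ✗  (m3,c2) ✓  (m3,c4) ✗
Counterexamples (restrictor pairs failing the scope): 5.

5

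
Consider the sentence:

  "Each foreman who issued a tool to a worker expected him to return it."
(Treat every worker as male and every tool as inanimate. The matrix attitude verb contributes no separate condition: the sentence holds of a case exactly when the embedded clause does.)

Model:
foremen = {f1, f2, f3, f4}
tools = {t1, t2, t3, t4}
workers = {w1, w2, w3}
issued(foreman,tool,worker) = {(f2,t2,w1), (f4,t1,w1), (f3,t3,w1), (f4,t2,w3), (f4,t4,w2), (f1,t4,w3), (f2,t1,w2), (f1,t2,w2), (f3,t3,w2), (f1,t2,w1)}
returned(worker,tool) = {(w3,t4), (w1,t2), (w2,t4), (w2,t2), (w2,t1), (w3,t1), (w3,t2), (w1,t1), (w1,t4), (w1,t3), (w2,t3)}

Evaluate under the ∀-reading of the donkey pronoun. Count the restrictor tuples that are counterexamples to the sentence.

"him" takes "a worker" as antecedent and "it" takes "a tool"; both are donkey pronouns co-varying with the restrictor.
Strong reading: for every (f,t,w) with issued(f,t,w), returned(w,t).
Restrictor triples: (f1,t2,w1)→returned(w1,t2) ✓  (f1,t2,w2)→returned(w2,t2) ✓  (f1,t4,w3)→returned(w3,t4) ✓  (f2,t1,w2)→returned(w2,t1) ✓  (f2,t2,w1)→returned(w1,t2) ✓  (f3,t3,w1)→returned(w1,t3) ✓  (f3,t3,w2)→returned(w2,t3) ✓  (f4,t1,w1)→returned(w1,t1) ✓  (f4,t2,w3)→returned(w3,t2) ✓  (f4,t4,w2)→returned(w2,t4) ✓
Counterexamples (restrictor triples failing the scope): 0.

0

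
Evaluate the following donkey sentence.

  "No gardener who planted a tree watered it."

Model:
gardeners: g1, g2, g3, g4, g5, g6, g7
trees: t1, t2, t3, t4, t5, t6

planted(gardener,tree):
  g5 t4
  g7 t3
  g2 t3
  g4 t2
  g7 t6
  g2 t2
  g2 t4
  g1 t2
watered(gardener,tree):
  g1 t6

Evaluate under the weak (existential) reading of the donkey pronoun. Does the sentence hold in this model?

True

"it" takes "a tree" as antecedent — a donkey pronoun bound across the clause boundary.
Truth condition: for no (g,t) with planted(g,t) does watered(g,t) hold.
Restrictor pairs — does the scope hold? (g1,t2):fails  (g2,t2):fails  (g2,t3):fails  (g2,t4):fails  (g4,t2):fails  (g5,t4):fails  (g7,t3):fails  (g7,t6):fails
Scope holds for no restrictor pair, so the sentence is true.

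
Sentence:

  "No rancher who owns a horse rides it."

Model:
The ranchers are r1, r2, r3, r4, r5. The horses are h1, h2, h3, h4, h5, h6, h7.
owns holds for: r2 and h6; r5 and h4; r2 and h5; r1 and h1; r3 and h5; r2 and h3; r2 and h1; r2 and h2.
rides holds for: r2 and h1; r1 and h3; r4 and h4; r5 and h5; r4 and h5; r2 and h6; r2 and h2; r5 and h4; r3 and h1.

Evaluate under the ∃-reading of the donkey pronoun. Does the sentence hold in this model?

"it" takes "a horse" as antecedent — a donkey pronoun bound across the clause boundary.
Truth condition: for no (r,h) with owns(r,h) does rides(r,h) hold.
Restrictor pairs — does the scope hold? (r1,h1):fails  (r2,h1):holds  (r2,h2):holds  (r2,h3):fails  (r2,h5):fails  (r2,h6):holds  (r3,h5):fails  (r5,h4):holds
Scope holds for 4 pair(s), so the sentence is false.

False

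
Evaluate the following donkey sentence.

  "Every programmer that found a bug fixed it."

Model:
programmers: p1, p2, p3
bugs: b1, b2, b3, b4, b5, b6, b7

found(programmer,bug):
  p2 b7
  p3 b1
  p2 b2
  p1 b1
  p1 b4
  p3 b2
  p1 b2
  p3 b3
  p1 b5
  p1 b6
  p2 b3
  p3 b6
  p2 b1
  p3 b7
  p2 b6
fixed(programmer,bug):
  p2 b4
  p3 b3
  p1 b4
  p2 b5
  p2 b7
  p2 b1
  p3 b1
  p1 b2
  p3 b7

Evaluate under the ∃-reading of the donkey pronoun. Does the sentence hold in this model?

True

"it" takes "a bug" as antecedent — a donkey pronoun bound across the clause boundary.
Weak reading: every programmer p with some found-bug has at least one found-bug b such that fixed(p,b).
Per programmer: p1:✓  p2:✓  p3:✓
Every programmer in the restrictor has a witness.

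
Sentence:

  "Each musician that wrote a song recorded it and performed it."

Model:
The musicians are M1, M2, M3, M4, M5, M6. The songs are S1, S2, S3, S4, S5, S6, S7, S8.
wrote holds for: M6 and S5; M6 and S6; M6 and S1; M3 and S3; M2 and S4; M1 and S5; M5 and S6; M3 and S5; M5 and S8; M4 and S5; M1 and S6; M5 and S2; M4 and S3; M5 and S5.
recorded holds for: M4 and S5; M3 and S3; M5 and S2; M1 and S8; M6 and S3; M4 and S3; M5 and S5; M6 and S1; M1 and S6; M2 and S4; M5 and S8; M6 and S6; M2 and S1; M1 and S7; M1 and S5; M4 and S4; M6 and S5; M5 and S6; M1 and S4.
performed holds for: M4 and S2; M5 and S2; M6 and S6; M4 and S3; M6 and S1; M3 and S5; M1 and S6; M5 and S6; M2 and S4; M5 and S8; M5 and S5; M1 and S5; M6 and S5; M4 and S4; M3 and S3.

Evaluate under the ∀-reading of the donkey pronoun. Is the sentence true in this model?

False

"it" takes "a song" as antecedent — a donkey pronoun bound across the clause boundary.
Strong reading: for every (m,s) with wrote(m,s), recorded(m,s) ∧ performed(m,s).
Restrictor pairs: (M1,S5) ✓  (M1,S6) ✓  (M2,S4) ✓  (M3,S3) ✓  (M3,S5) ✗  (M4,S3) ✓  (M4,S5) ✗  (M5,S2) ✓  (M5,S5) ✓  (M5,S6) ✓  (M5,S8) ✓  (M6,S1) ✓  (M6,S5) ✓  (M6,S6) ✓
Counterexample: (M3,S5) is in wrote but fails the scope.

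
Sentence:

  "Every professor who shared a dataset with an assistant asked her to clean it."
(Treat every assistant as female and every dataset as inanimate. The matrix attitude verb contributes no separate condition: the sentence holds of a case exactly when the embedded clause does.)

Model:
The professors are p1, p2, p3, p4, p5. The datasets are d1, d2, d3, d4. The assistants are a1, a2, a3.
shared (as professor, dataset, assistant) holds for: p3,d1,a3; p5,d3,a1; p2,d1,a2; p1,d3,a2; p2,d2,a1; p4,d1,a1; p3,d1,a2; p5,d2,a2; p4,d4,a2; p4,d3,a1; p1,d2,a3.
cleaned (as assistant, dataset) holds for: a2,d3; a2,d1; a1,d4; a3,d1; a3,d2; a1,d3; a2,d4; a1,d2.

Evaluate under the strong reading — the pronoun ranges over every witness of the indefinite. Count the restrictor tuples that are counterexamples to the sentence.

"her" takes "an assistant" as antecedent and "it" takes "a dataset"; both are donkey pronouns co-varying with the restrictor.
Strong reading: for every (p,d,a) with shared(p,d,a), cleaned(a,d).
Restrictor triples: (p1,d2,a3)→cleaned(a3,d2) ✓  (p1,d3,a2)→cleaned(a2,d3) ✓  (p2,d1,a2)→cleaned(a2,d1) ✓  (p2,d2,a1)→cleaned(a1,d2) ✓  (p3,d1,a2)→cleaned(a2,d1) ✓  (p3,d1,a3)→cleaned(a3,d1) ✓  (p4,d1,a1)→cleaned(a1,d1) ✗  (p4,d3,a1)→cleaned(a1,d3) ✓  (p4,d4,a2)→cleaned(a2,d4) ✓  (p5,d2,a2)→cleaned(a2,d2) ✗  (p5,d3,a1)→cleaned(a1,d3) ✓
Counterexamples (restrictor triples failing the scope): 2.

2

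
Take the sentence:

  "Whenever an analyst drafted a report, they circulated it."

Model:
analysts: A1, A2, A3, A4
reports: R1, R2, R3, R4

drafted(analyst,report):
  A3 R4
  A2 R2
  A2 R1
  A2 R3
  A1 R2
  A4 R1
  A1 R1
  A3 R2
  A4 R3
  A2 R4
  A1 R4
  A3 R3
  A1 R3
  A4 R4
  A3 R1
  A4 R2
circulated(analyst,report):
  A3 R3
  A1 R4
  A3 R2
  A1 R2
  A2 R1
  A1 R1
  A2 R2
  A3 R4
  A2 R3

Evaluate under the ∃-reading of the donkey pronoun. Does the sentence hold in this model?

False

"it" takes "a report" as antecedent — a donkey pronoun bound across the clause boundary.
Weak reading: every analyst a with some drafted-report has at least one drafted-report r such that circulated(a,r).
Per analyst: A1:✓  A2:✓  A3:✓  A4:✗
A4 has no witness among its drafted-reports.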